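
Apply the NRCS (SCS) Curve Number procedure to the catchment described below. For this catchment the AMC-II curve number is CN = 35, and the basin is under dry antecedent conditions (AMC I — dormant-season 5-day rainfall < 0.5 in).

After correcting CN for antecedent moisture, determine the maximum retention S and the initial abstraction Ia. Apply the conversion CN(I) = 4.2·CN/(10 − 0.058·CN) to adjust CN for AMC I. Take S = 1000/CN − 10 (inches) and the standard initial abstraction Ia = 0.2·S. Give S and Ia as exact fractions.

Dry (AMC I): CN(I) = 4.2·35/(10 − 0.058·35) = 147/(797/100) = 14700/797 ≈ 18.444
Max retention: S = 1000/(14700/797) − 10 = 6500/147 in (≈ 44.218 in)
Ia = 0.2·(6500/147) = 1300/147 in ≈ 8.844 in

S = 6500/147 in ≈ 44.218 in; Ia = 1300/147 in ≈ 8.844 in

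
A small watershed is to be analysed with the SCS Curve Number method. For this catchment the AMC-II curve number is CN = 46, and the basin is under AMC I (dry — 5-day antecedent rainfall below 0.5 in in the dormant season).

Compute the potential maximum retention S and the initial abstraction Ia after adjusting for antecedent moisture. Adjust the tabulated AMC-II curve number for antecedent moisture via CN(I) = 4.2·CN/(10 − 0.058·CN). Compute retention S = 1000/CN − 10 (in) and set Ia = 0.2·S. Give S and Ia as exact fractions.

S = 4500/161 in ≈ 27.950 in; Ia = 900/161 in ≈ 5.590 in

Dry (AMC I): CN(I) = 4.2·46/(10 − 0.058·46) = (966/5)/(1833/250) = 16100/611 ≈ 26.350
Retention S: 1000/CN − 10 with CN=26.350 → S = 4500/161 ≈ 27.950 in
Ia = 0.2S: 0.2·27.950 = 5.590 in (exactly 900/161)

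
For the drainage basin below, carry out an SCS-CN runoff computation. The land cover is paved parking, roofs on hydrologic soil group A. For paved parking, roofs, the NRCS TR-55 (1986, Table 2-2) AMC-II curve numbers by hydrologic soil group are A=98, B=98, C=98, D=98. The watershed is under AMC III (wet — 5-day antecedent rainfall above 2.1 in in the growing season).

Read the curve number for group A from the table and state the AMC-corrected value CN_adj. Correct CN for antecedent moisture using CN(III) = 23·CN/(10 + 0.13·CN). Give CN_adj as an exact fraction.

NRCS table: paved parking, roofs, soil group A → CN(II) = 98
Adjust CN=98 to AMC III: 23·98/(10 + 0.13·98) → 2254 ÷ (1137/50) = 112700/1137 ≈ 99.120

CN_adj = 112700/1137 ≈ 99.120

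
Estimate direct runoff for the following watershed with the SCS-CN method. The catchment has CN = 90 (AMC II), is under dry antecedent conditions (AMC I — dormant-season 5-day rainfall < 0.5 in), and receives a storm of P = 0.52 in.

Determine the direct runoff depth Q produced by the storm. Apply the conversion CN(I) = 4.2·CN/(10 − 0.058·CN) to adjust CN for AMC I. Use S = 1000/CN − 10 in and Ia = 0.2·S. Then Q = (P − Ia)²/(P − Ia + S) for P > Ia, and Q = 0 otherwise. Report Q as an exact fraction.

Q = 0 in ≈ 0.000 in

CN(I) from CN(II)=90: (4.2·90)/(10 − 0.058·90) = 18900/239 ≈ 79.079
Max retention: S = 1000/(18900/239) − 10 = 500/189 in (≈ 2.646 in)
Ia = 0.2·(500/189) = 100/189 in ≈ 0.529 in
P = 0.520 ≤ Ia = 0.529 in: entire storm abstracted, Q = 0.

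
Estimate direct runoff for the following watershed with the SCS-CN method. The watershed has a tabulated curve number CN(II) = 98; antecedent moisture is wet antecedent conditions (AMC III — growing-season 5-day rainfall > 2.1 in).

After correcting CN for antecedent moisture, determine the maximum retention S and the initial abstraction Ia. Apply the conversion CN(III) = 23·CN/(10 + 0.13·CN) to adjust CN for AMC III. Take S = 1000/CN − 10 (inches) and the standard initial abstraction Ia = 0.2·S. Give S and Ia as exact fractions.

S = 100/1127 in ≈ 0.089 in; Ia = 20/1127 in ≈ 0.018 in

Adjust CN=98 to AMC III: 23·98/(10 + 0.13·98) → 2254 ÷ (1137/50) = 112700/1137 ≈ 99.120
Max retention: S = 1000/(112700/1137) − 10 = 100/1127 in (≈ 0.089 in)
Ia = 0.2S: 0.2·0.089 = 0.018 in (exactly 20/1127)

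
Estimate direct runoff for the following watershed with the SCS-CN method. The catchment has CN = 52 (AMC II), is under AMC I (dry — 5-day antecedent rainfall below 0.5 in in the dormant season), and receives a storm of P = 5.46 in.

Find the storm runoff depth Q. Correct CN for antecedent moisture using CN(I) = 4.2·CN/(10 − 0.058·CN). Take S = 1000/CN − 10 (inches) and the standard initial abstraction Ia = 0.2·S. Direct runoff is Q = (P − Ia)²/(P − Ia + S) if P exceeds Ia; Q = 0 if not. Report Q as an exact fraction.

Dry (AMC I): CN(I) = 4.2·52/(10 − 0.058·52) = (1092/5)/(873/125) = 9100/291 ≈ 31.271
Retention S: 1000/CN − 10 with CN=31.271 → S = 2000/91 ≈ 21.978 in
Initial abstraction Ia = S/5 = (2000/91)/5 = 400/91 ≈ 4.396 in
Since P=5.460 > Ia=4.396: effective rainfall P−Ia = 4843/4550 in
Runoff Q = (P−Ia)²/(P−Ia+S) = (1.064)²/(1.064+21.978) = 23454649/477035650 ≈ 0.049 in

Q = 23454649/477035650 in ≈ 0.049 in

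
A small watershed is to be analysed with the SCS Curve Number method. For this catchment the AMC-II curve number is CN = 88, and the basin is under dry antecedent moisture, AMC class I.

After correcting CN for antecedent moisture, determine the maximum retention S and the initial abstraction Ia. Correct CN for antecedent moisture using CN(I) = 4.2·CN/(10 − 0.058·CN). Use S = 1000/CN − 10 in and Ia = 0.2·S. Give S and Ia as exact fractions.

S = 250/77 in ≈ 3.247 in; Ia = 50/77 in ≈ 0.649 in

Adjust CN=88 to AMC I: 4.2·88/(10 − 0.058·88) → (1848/5) ÷ (612/125) = 3850/51 ≈ 75.490
Max retention: S = 1000/(3850/51) − 10 = 250/77 in (≈ 3.247 in)
Ia = 0.2S: 0.2·3.247 = 0.649 in (exactly 50/77)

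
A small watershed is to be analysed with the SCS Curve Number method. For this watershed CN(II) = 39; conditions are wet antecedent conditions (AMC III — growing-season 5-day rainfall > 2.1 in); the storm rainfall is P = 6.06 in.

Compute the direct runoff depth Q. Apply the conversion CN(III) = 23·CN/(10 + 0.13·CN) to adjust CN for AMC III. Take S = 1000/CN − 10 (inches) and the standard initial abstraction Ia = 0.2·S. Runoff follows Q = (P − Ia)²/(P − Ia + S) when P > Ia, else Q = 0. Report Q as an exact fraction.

Q = 44432845681/23133226350 in ≈ 1.921 in

CN(III) from CN(II)=39: (23·39)/(10 + 0.13·39) = 89700/1507 ≈ 59.522
Retention S: 1000/CN − 10 with CN=59.522 → S = 6100/897 ≈ 6.800 in
Ia = 0.2·(6100/897) = 1220/897 in ≈ 1.360 in
Since P=6.060 > Ia=1.360: effective rainfall P−Ia = 210791/44850 in
Q: (210791/44850)² ÷ (515791/44850) = 44432845681/23133226350 in (≈ 1.921 in)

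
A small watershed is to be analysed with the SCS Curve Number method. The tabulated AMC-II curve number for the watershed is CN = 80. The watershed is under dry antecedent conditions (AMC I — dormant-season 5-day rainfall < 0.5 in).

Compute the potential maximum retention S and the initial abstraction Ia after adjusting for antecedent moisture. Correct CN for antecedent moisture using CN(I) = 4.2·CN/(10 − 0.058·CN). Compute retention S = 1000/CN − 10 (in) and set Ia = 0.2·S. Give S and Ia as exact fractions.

S = 125/21 in ≈ 5.952 in; Ia = 25/21 in ≈ 1.190 in

Dry (AMC I): CN(I) = 4.2·80/(10 − 0.058·80) = 336/(134/25) = 4200/67 ≈ 62.687
S = 1000/(4200/67) − 10 = 125/21 in ≈ 5.952 in
Ia = 0.2·(125/21) = 25/21 in ≈ 1.190 in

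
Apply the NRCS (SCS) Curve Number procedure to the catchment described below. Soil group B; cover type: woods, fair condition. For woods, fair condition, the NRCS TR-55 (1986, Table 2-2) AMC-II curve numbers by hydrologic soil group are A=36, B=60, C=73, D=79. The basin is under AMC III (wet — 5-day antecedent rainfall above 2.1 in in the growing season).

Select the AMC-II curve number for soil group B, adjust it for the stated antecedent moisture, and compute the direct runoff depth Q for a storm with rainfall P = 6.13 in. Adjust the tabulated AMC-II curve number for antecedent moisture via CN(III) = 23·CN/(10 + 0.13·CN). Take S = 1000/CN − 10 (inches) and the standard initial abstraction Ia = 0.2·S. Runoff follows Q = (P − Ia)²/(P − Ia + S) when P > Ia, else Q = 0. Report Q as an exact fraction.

Q = 1466660209/402249300 in ≈ 3.646 in

NRCS table: woods, fair condition, soil group B → CN(II) = 60
Wet (AMC III): CN(III) = 23·60/(10 + 0.13·60) = 1380/(89/5) = 6900/89 ≈ 77.528
Max retention: S = 1000/(6900/89) − 10 = 200/69 in (≈ 2.899 in)
Ia = 0.2S: 0.2·2.899 = 0.580 in (exactly 40/69)
P − Ia = 6.130 − 0.580 = 38297/6900 ≈ 5.550 in (> 0, runoff occurs)
Runoff Q = (P−Ia)²/(P−Ia+S) = (5.550)²/(5.550+2.899) = 1466660209/402249300 ≈ 3.646 in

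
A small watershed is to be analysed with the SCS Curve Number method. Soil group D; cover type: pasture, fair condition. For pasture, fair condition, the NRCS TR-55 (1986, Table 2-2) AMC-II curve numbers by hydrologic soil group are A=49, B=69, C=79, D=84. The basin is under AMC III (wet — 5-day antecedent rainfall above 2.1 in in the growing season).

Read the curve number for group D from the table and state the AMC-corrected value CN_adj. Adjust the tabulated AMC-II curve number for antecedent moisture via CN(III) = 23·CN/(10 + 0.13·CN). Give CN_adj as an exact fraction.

CN_adj = 48300/523 ≈ 92.352

NRCS table: pasture, fair condition, soil group D → CN(II) = 84
CN(III) from CN(II)=84: (23·84)/(10 + 0.13·84) = 48300/523 ≈ 92.352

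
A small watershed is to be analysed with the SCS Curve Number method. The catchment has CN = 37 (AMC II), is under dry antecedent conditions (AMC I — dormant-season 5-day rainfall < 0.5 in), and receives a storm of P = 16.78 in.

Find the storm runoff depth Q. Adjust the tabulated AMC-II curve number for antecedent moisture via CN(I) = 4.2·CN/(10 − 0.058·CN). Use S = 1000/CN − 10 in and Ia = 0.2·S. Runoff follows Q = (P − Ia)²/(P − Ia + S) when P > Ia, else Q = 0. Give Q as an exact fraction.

Q = 257377849/168429550 in ≈ 1.528 in

CN(I) from CN(II)=37: (4.2·37)/(10 − 0.058·37) = 3700/187 ≈ 19.786
Max retention: S = 1000/(3700/187) − 10 = 1500/37 in (≈ 40.541 in)
Initial abstraction Ia = S/5 = (1500/37)/5 = 300/37 ≈ 8.108 in
Since P=16.780 > Ia=8.108: effective rainfall P−Ia = 16043/1850 in
Runoff Q = (P−Ia)²/(P−Ia+S) = (8.672)²/(8.672+40.541) = 257377849/168429550 ≈ 1.528 in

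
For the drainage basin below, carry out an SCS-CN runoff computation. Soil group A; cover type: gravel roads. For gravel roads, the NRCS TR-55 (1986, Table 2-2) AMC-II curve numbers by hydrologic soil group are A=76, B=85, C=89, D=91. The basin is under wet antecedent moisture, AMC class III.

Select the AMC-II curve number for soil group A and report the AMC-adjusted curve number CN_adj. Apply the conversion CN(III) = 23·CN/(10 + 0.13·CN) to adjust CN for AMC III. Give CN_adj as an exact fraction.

NRCS table: gravel roads, soil group A → CN(II) = 76
Adjust CN=76 to AMC III: 23·76/(10 + 0.13·76) → 1748 ÷ (497/25) = 43700/497 ≈ 87.928

CN_adj = 43700/497 ≈ 87.928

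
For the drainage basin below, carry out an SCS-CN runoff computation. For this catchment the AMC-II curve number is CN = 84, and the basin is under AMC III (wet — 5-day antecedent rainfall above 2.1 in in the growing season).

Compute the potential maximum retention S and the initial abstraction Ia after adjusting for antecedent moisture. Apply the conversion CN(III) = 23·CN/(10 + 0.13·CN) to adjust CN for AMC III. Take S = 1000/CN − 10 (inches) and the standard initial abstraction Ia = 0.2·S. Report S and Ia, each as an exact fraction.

Adjust CN=84 to AMC III: 23·84/(10 + 0.13·84) → 1932 ÷ (523/25) = 48300/523 ≈ 92.352
Max retention: S = 1000/(48300/523) − 10 = 400/483 in (≈ 0.828 in)
Ia = 0.2S: 0.2·0.828 = 0.166 in (exactly 80/483)

S = 400/483 in ≈ 0.828 in; Ia = 80/483 in ≈ 0.166 in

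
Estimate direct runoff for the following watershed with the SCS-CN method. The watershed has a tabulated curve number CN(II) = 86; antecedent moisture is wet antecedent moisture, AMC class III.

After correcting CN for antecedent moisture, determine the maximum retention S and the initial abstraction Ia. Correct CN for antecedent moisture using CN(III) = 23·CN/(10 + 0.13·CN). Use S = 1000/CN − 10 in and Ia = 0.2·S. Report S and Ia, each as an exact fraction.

S = 700/989 in ≈ 0.708 in; Ia = 140/989 in ≈ 0.142 in

Wet (AMC III): CN(III) = 23·86/(10 + 0.13·86) = 1978/(1059/50) = 98900/1059 ≈ 93.390
S = 1000/(98900/1059) − 10 = 700/989 in ≈ 0.708 in
Initial abstraction Ia = S/5 = (700/989)/5 = 140/989 ≈ 0.142 in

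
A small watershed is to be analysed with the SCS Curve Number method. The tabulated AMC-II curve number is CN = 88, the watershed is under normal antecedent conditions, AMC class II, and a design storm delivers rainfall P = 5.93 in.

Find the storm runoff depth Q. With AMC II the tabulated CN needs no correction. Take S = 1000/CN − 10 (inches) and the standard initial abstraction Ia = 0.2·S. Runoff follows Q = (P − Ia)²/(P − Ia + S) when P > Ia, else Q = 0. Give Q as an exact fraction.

AMC II — tabulated CN = 88 applies directly.
Max retention: S = 1000/88 − 10 = 15/11 in (≈ 1.364 in)
Ia = 0.2·(15/11) = 3/11 in ≈ 0.273 in
Excess rainfall: 5.930 − 0.273 = 5.657 in; P > Ia so Q > 0
Runoff Q = (P−Ia)²/(P−Ia+S) = (5.657)²/(5.657+1.364) = 38725729/8495300 ≈ 4.558 in

Q = 38725729/8495300 in ≈ 4.558 in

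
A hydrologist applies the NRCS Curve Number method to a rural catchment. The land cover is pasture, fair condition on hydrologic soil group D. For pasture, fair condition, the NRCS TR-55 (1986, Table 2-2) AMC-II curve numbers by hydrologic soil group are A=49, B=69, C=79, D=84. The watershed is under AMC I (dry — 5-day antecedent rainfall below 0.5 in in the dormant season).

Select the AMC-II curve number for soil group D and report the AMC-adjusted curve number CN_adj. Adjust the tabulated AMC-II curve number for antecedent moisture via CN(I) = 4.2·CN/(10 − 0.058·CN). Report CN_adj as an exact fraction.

NRCS table: pasture, fair condition, soil group D → CN(II) = 84
Dry (AMC I): CN(I) = 4.2·84/(10 − 0.058·84) = (1764/5)/(641/125) = 44100/641 ≈ 68.799

CN_adj = 44100/641 ≈ 68.799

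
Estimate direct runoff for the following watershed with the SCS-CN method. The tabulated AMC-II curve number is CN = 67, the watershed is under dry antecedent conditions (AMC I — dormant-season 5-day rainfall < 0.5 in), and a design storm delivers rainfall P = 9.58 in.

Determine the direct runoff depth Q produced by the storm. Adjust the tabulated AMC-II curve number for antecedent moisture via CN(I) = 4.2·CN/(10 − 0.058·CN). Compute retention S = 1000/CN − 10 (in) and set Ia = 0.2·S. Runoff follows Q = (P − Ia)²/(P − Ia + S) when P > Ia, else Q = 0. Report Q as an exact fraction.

Q = 28781461801/10427065950 in ≈ 2.760 in

Adjust CN=67 to AMC I: 4.2·67/(10 − 0.058·67) → (1407/5) ÷ (3057/500) = 46900/1019 ≈ 46.026
S = 1000/(46900/1019) − 10 = 5500/469 in ≈ 11.727 in
Initial abstraction Ia = S/5 = (5500/469)/5 = 1100/469 ≈ 2.345 in
Since P=9.580 > Ia=2.345: effective rainfall P−Ia = 169651/23450 in
Q: (169651/23450)² ÷ (444651/23450) = 28781461801/10427065950 in (≈ 2.760 in)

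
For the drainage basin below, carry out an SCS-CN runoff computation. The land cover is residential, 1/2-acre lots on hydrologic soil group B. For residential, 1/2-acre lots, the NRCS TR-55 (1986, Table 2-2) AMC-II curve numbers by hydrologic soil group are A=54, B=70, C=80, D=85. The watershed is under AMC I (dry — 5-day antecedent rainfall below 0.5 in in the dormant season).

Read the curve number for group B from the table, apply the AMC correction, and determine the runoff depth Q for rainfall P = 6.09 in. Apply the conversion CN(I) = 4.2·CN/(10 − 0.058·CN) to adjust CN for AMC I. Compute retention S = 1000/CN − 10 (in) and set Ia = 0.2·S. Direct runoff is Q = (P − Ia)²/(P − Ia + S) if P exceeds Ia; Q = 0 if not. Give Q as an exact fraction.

NRCS table: residential, 1/2-acre lots, soil group B → CN(II) = 70
Adjust CN=70 to AMC I: 4.2·70/(10 − 0.058·70) → 294 ÷ (297/50) = 4900/99 ≈ 49.495
Retention S: 1000/CN − 10 with CN=49.495 → S = 500/49 ≈ 10.204 in
Ia = 0.2·(500/49) = 100/49 in ≈ 2.041 in
P − Ia = 6.090 − 2.041 = 19841/4900 ≈ 4.049 in (> 0, runoff occurs)
Q: (19841/4900)² ÷ (69841/4900) = 393665281/342220900 in (≈ 1.150 in)

Q = 393665281/342220900 in ≈ 1.150 in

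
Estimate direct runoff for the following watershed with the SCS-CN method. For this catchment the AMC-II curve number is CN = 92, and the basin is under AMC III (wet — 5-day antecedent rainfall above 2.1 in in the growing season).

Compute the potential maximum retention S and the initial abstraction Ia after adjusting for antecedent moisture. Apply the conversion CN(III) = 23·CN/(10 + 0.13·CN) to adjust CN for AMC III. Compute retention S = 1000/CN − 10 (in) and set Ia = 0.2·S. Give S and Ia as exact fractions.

Adjust CN=92 to AMC III: 23·92/(10 + 0.13·92) → 2116 ÷ (549/25) = 52900/549 ≈ 96.357
Retention S: 1000/CN − 10 with CN=96.357 → S = 200/529 ≈ 0.378 in
Ia = 0.2S: 0.2·0.378 = 0.076 in (exactly 40/529)

S = 200/529 in ≈ 0.378 in; Ia = 40/529 in ≈ 0.076 in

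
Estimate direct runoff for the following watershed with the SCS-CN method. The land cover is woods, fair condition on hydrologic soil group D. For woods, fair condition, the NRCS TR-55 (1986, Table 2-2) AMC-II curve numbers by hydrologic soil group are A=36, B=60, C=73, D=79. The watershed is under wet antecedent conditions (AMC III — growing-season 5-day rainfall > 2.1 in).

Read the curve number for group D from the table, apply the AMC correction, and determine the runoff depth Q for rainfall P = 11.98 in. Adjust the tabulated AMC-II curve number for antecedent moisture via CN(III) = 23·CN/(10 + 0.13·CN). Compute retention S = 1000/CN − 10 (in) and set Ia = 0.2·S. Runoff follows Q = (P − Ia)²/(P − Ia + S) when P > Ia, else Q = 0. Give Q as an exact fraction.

NRCS table: woods, fair condition, soil group D → CN(II) = 79
CN(III) from CN(II)=79: (23·79)/(10 + 0.13·79) = 181700/2027 ≈ 89.640
Retention S: 1000/CN − 10 with CN=89.640 → S = 2100/1817 ≈ 1.156 in
Ia = 0.2S: 0.2·1.156 = 0.231 in (exactly 420/1817)
P − Ia = 11.980 − 0.231 = 1067383/90850 ≈ 11.749 in (> 0, runoff occurs)
Runoff Q = (P−Ia)²/(P−Ia+S) = (11.749)²/(11.749+1.156) = 1139306468689/106510995550 ≈ 10.697 in

Q = 1139306468689/106510995550 in ≈ 10.697 in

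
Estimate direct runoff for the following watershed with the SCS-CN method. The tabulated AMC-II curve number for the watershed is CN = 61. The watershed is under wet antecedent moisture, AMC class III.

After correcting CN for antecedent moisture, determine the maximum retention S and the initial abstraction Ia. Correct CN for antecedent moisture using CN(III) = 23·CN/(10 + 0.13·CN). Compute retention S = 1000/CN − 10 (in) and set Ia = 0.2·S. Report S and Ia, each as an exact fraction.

CN(III) from CN(II)=61: (23·61)/(10 + 0.13·61) = 140300/1793 ≈ 78.249
Retention S: 1000/CN − 10 with CN=78.249 → S = 3900/1403 ≈ 2.780 in
Ia = 0.2·(3900/1403) = 780/1403 in ≈ 0.556 in

S = 3900/1403 in ≈ 2.780 in; Ia = 780/1403 in ≈ 0.556 in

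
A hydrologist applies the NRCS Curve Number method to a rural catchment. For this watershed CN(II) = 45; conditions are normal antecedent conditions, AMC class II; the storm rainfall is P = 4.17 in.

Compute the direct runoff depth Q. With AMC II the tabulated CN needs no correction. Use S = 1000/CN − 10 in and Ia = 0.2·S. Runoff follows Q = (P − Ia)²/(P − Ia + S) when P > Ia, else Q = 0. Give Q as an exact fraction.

Q = 2411809/11297700 in ≈ 0.213 in

AMC II — tabulated CN = 45 applies directly.
Retention S: 1000/CN − 10 with CN=45.000 → S = 110/9 ≈ 12.222 in
Ia = 0.2·(110/9) = 22/9 in ≈ 2.444 in
Excess rainfall: 4.170 − 2.444 = 1.726 in; P > Ia so Q > 0
Q = (1553/900)²/((1553/900) + 110/9) = (2411809/810000)/(12553/900) = 2411809/11297700 in ≈ 0.213 in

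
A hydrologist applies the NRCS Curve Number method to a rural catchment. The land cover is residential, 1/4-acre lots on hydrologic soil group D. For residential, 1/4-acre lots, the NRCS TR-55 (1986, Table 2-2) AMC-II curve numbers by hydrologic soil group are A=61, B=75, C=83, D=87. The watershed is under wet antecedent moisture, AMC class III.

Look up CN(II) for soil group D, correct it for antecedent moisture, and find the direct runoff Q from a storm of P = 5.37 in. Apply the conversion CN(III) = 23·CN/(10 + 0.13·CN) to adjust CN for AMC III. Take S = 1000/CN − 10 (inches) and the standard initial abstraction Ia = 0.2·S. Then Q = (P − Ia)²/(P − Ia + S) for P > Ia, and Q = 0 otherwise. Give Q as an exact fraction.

NRCS table: residential, 1/4-acre lots, soil group D → CN(II) = 87
Wet (AMC III): CN(III) = 23·87/(10 + 0.13·87) = 2001/(2131/100) = 200100/2131 ≈ 93.900
Retention S: 1000/CN − 10 with CN=93.900 → S = 1300/2001 ≈ 0.650 in
Ia = 0.2S: 0.2·0.650 = 0.130 in (exactly 260/2001)
Excess rainfall: 5.370 − 0.130 = 5.240 in; P > Ia so Q > 0
Q: (1048537/200100)² ÷ (1178537/200100) = 1099429840369/235825253700 in (≈ 4.662 in)

Q = 1099429840369/235825253700 in ≈ 4.662 in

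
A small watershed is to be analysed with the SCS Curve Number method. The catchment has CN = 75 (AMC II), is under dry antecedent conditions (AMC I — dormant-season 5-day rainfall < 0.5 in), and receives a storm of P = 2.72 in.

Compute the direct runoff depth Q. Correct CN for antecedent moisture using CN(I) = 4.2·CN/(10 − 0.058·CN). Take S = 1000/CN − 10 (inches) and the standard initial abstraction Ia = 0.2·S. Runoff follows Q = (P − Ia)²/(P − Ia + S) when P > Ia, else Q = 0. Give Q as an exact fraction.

Q = 795664/5624325 in ≈ 0.141 in

Adjust CN=75 to AMC I: 4.2·75/(10 − 0.058·75) → 315 ÷ (113/20) = 6300/113 ≈ 55.752
S = 1000/(6300/113) − 10 = 500/63 in ≈ 7.937 in
Ia = 0.2·(500/63) = 100/63 in ≈ 1.587 in
Excess rainfall: 2.720 − 1.587 = 1.133 in; P > Ia so Q > 0
Q = (1784/1575)²/((1784/1575) + 500/63) = (3182656/2480625)/(14284/1575) = 795664/5624325 in ≈ 0.141 in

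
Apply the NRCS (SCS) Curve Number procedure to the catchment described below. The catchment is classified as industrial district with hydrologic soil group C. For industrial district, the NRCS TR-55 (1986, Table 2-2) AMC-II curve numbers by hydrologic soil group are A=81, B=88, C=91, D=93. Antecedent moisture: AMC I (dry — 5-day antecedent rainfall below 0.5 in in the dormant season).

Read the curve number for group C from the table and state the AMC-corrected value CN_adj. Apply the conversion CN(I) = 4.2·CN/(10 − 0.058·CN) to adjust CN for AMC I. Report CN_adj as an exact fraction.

NRCS table: industrial district, soil group C → CN(II) = 91
CN(I) from CN(II)=91: (4.2·91)/(10 − 0.058·91) = 63700/787 ≈ 80.940

CN_adj = 63700/787 ≈ 80.940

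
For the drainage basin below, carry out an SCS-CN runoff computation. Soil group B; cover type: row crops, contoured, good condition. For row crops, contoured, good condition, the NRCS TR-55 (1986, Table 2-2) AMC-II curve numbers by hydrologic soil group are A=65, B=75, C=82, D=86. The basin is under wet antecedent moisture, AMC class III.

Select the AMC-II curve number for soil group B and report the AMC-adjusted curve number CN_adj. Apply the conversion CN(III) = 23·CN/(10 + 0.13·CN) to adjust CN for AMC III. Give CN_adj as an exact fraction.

NRCS table: row crops, contoured, good condition, soil group B → CN(II) = 75
CN(III) from CN(II)=75: (23·75)/(10 + 0.13·75) = 6900/79 ≈ 87.342

CN_adj = 6900/79 ≈ 87.342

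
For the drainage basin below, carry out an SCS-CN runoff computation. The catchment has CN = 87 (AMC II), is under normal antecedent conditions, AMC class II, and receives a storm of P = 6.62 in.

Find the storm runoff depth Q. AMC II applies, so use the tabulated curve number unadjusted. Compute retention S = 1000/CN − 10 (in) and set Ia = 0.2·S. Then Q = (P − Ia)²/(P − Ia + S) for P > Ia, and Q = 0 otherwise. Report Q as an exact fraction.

AMC II — tabulated CN = 87 applies directly.
Retention S: 1000/CN − 10 with CN=87.000 → S = 130/87 ≈ 1.494 in
Ia = 0.2·(130/87) = 26/87 in ≈ 0.299 in
P − Ia = 6.620 − 0.299 = 27497/4350 ≈ 6.321 in (> 0, runoff occurs)
Q = (27497/4350)²/((27497/4350) + 130/87) = (756085009/18922500)/(33997/4350) = 756085009/147886950 in ≈ 5.113 in

Q = 756085009/147886950 in ≈ 5.113 in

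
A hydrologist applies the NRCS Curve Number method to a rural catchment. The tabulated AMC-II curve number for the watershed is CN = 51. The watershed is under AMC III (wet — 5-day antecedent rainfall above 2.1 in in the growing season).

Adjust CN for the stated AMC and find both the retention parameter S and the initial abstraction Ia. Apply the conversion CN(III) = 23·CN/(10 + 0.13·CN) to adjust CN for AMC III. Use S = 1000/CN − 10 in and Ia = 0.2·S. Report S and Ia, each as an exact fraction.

S = 4900/1173 in ≈ 4.177 in; Ia = 980/1173 in ≈ 0.835 in

CN(III) from CN(II)=51: (23·51)/(10 + 0.13·51) = 117300/1663 ≈ 70.535
Retention S: 1000/CN − 10 with CN=70.535 → S = 4900/1173 ≈ 4.177 in
Ia = 0.2S: 0.2·4.177 = 0.835 in (exactly 980/1173)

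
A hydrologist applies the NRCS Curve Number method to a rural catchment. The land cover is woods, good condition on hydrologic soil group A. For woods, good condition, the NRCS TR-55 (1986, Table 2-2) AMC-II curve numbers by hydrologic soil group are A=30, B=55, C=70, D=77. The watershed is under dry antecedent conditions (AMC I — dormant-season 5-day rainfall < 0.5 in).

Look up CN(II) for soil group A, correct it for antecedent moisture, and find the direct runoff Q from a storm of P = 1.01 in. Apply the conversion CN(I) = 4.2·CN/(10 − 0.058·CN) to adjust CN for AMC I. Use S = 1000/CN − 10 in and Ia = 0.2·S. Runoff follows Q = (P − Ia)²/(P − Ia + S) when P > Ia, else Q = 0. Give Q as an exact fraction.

Q = 0 in ≈ 0.000 in

NRCS table: woods, good condition, soil group A → CN(II) = 30
CN(I) from CN(II)=30: (4.2·30)/(10 − 0.058·30) = 900/59 ≈ 15.254
Retention S: 1000/CN − 10 with CN=15.254 → S = 500/9 ≈ 55.556 in
Initial abstraction Ia = S/5 = (500/9)/5 = 100/9 ≈ 11.111 in
P = 1.010 ≤ Ia = 11.111 in: entire storm abstracted, Q = 0.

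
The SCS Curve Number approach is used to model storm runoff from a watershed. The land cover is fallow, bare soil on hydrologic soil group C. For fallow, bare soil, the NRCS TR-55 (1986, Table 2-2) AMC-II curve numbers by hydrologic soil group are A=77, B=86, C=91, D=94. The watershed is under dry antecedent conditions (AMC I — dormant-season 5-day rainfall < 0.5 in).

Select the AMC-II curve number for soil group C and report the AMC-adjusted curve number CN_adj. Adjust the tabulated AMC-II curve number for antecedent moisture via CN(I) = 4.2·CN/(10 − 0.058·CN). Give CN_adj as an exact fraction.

NRCS table: fallow, bare soil, soil group C → CN(II) = 91
Adjust CN=91 to AMC I: 4.2·91/(10 − 0.058·91) → (1911/5) ÷ (2361/500) = 63700/787 ≈ 80.940

CN_adj = 63700/787 ≈ 80.940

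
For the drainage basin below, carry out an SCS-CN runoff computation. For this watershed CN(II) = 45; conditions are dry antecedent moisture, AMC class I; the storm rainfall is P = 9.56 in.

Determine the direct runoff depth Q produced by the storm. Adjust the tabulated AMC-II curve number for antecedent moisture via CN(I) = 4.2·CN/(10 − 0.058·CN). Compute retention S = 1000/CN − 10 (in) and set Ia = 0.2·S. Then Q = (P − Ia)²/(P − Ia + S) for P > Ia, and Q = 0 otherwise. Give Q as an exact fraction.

Q = 312264241/733182975 in ≈ 0.426 in

Dry (AMC I): CN(I) = 4.2·45/(10 − 0.058·45) = 189/(739/100) = 18900/739 ≈ 25.575
Retention S: 1000/CN − 10 with CN=25.575 → S = 5500/189 ≈ 29.101 in
Ia = 0.2S: 0.2·29.101 = 5.820 in (exactly 1100/189)
P − Ia = 9.560 − 5.820 = 17671/4725 ≈ 3.740 in (> 0, runoff occurs)
Runoff Q = (P−Ia)²/(P−Ia+S) = (3.740)²/(3.740+29.101) = 312264241/733182975 ≈ 0.426 in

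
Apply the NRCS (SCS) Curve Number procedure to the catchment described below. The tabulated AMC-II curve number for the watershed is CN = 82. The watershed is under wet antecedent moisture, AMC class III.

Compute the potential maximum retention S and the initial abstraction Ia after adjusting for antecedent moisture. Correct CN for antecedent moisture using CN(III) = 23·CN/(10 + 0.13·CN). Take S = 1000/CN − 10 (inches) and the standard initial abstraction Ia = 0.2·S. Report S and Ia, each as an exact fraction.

Wet (AMC III): CN(III) = 23·82/(10 + 0.13·82) = 1886/(1033/50) = 94300/1033 ≈ 91.288
Max retention: S = 1000/(94300/1033) − 10 = 900/943 in (≈ 0.954 in)
Initial abstraction Ia = S/5 = (900/943)/5 = 180/943 ≈ 0.191 in

S = 900/943 in ≈ 0.954 in; Ia = 180/943 in ≈ 0.191 in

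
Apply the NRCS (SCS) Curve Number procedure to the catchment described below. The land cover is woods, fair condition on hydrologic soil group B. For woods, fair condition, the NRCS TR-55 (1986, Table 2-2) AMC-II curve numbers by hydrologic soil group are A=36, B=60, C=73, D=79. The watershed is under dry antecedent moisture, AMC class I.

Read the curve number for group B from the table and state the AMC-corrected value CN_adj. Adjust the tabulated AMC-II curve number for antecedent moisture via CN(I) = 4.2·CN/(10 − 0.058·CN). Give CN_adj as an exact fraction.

NRCS table: woods, fair condition, soil group B → CN(II) = 60
Dry (AMC I): CN(I) = 4.2·60/(10 − 0.058·60) = 252/(163/25) = 6300/163 ≈ 38.650

CN_adj = 6300/163 ≈ 38.650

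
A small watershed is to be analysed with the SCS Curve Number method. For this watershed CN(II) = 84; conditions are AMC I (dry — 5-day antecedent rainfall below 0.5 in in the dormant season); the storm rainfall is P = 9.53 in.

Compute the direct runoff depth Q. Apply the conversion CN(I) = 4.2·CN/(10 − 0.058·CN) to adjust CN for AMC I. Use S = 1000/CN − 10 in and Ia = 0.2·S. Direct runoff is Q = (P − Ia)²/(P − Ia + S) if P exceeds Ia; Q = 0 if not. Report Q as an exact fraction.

Q = 144607554529/25590039300 in ≈ 5.651 in

Dry (AMC I): CN(I) = 4.2·84/(10 − 0.058·84) = (1764/5)/(641/125) = 44100/641 ≈ 68.799
S = 1000/(44100/641) − 10 = 2000/441 in ≈ 4.535 in
Ia = 0.2·(2000/441) = 400/441 in ≈ 0.907 in
P − Ia = 9.530 − 0.907 = 380273/44100 ≈ 8.623 in (> 0, runoff occurs)
Runoff Q = (P−Ia)²/(P−Ia+S) = (8.623)²/(8.623+4.535) = 144607554529/25590039300 ≈ 5.651 in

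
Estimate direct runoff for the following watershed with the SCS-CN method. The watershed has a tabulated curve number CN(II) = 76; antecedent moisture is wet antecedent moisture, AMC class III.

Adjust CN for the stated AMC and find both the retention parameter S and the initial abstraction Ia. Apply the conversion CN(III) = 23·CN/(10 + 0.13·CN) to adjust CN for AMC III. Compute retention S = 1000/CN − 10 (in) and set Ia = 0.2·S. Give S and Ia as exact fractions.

Adjust CN=76 to AMC III: 23·76/(10 + 0.13·76) → 1748 ÷ (497/25) = 43700/497 ≈ 87.928
Max retention: S = 1000/(43700/497) − 10 = 600/437 in (≈ 1.373 in)
Ia = 0.2·(600/437) = 120/437 in ≈ 0.275 in

S = 600/437 in ≈ 1.373 in; Ia = 120/437 in ≈ 0.275 in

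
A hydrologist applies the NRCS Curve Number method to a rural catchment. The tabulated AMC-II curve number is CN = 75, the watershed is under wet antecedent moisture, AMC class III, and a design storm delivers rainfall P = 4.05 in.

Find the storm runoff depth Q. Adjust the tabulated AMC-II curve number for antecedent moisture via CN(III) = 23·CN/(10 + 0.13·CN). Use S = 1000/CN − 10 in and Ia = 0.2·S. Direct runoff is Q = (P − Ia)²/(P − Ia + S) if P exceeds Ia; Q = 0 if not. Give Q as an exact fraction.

Q = 26925721/9920820 in ≈ 2.714 in

Adjust CN=75 to AMC III: 23·75/(10 + 0.13·75) → 1725 ÷ (79/4) = 6900/79 ≈ 87.342
Retention S: 1000/CN − 10 with CN=87.342 → S = 100/69 ≈ 1.449 in
Initial abstraction Ia = S/5 = (100/69)/5 = 20/69 ≈ 0.290 in
Excess rainfall: 4.050 − 0.290 = 3.760 in; P > Ia so Q > 0
Q: (5189/1380)² ÷ (7189/1380) = 26925721/9920820 in (≈ 2.714 in)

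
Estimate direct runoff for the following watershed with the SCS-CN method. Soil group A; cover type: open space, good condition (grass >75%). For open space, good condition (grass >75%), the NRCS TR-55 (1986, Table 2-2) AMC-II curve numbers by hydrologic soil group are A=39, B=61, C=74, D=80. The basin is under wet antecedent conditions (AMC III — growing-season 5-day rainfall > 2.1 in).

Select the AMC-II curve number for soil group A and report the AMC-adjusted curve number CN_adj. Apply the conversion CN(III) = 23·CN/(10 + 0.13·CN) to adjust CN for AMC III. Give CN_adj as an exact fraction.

NRCS table: open space, good condition (grass >75%), soil group A → CN(II) = 39
CN(III) from CN(II)=39: (23·39)/(10 + 0.13·39) = 89700/1507 ≈ 59.522

CN_adj = 89700/1507 ≈ 59.522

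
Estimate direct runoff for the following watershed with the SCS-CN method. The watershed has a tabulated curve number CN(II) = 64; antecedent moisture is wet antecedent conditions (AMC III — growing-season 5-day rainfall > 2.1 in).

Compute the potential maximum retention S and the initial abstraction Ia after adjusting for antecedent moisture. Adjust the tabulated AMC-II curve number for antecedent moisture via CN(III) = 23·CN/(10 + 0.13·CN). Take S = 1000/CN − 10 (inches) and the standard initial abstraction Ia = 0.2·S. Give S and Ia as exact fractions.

Adjust CN=64 to AMC III: 23·64/(10 + 0.13·64) → 1472 ÷ (458/25) = 18400/229 ≈ 80.349
Retention S: 1000/CN − 10 with CN=80.349 → S = 225/92 ≈ 2.446 in
Ia = 0.2·(225/92) = 45/92 in ≈ 0.489 in

S = 225/92 in ≈ 2.446 in; Ia = 45/92 in ≈ 0.489 in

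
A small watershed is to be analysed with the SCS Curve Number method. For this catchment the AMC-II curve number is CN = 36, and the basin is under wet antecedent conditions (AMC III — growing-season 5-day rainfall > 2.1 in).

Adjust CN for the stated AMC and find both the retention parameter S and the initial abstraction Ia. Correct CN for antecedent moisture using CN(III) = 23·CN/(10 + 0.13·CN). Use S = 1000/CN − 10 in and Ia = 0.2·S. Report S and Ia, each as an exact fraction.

S = 1600/207 in ≈ 7.729 in; Ia = 320/207 in ≈ 1.546 in

CN(III) from CN(II)=36: (23·36)/(10 + 0.13·36) = 20700/367 ≈ 56.403
Max retention: S = 1000/(20700/367) − 10 = 1600/207 in (≈ 7.729 in)
Ia = 0.2·(1600/207) = 320/207 in ≈ 1.546 in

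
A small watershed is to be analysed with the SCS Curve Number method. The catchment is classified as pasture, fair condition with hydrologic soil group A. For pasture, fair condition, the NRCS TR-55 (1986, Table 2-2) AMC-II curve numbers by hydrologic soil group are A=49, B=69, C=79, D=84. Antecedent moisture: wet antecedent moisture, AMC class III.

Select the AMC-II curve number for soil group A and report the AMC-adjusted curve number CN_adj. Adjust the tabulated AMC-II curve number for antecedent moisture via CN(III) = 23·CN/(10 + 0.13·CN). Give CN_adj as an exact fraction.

NRCS table: pasture, fair condition, soil group A → CN(II) = 49
Wet (AMC III): CN(III) = 23·49/(10 + 0.13·49) = 1127/(1637/100) = 112700/1637 ≈ 68.845

CN_adj = 112700/1637 ≈ 68.845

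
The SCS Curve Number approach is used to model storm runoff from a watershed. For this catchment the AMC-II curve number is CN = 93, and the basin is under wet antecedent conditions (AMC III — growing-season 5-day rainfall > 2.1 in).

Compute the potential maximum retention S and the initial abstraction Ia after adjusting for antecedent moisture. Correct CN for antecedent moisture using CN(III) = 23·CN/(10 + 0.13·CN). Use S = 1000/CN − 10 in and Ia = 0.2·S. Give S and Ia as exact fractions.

CN(III) from CN(II)=93: (23·93)/(10 + 0.13·93) = 213900/2209 ≈ 96.831
Max retention: S = 1000/(213900/2209) − 10 = 700/2139 in (≈ 0.327 in)
Ia = 0.2S: 0.2·0.327 = 0.065 in (exactly 140/2139)

S = 700/2139 in ≈ 0.327 in; Ia = 140/2139 in ≈ 0.065 in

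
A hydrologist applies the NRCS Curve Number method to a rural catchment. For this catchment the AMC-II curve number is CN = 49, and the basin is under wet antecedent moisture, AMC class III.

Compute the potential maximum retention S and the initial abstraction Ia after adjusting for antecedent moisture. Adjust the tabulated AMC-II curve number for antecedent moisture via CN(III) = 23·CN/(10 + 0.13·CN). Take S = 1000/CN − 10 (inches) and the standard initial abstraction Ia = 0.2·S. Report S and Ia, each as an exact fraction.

S = 5100/1127 in ≈ 4.525 in; Ia = 1020/1127 in ≈ 0.905 in

Adjust CN=49 to AMC III: 23·49/(10 + 0.13·49) → 1127 ÷ (1637/100) = 112700/1637 ≈ 68.845
S = 1000/(112700/1637) − 10 = 5100/1127 in ≈ 4.525 in
Ia = 0.2S: 0.2·4.525 = 0.905 in (exactly 1020/1127)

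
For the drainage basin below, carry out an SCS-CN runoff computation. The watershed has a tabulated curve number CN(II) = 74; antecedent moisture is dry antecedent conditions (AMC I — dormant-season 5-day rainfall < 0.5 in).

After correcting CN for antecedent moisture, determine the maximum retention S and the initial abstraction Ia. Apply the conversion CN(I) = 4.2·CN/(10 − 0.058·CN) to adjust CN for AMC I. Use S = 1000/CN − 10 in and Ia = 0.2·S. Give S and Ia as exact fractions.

CN(I) from CN(II)=74: (4.2·74)/(10 − 0.058·74) = 77700/1427 ≈ 54.450
Max retention: S = 1000/(77700/1427) − 10 = 6500/777 in (≈ 8.366 in)
Initial abstraction Ia = S/5 = (6500/777)/5 = 1300/777 ≈ 1.673 in

S = 6500/777 in ≈ 8.366 in; Ia = 1300/777 in ≈ 1.673 in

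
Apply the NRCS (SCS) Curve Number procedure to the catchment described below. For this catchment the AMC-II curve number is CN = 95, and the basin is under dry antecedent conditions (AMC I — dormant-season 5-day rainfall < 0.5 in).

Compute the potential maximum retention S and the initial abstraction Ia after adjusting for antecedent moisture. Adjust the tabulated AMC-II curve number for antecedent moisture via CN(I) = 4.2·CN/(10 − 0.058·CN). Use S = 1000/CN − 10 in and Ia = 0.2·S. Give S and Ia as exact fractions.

Adjust CN=95 to AMC I: 4.2·95/(10 − 0.058·95) → 399 ÷ (449/100) = 39900/449 ≈ 88.864
Retention S: 1000/CN − 10 with CN=88.864 → S = 500/399 ≈ 1.253 in
Ia = 0.2S: 0.2·1.253 = 0.251 in (exactly 100/399)

S = 500/399 in ≈ 1.253 in; Ia = 100/399 in ≈ 0.251 in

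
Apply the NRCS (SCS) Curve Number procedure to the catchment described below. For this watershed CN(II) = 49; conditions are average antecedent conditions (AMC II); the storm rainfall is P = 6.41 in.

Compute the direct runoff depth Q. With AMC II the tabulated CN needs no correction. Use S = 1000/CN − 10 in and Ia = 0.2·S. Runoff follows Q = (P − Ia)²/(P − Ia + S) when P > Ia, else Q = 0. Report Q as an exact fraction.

Q = 449821681/353824100 in ≈ 1.271 in

Average conditions: CN = 49 (no AMC adjustment).
Max retention: S = 1000/49 − 10 = 510/49 in (≈ 10.408 in)
Initial abstraction Ia = S/5 = (510/49)/5 = 102/49 ≈ 2.082 in
P − Ia = 6.410 − 2.082 = 21209/4900 ≈ 4.328 in (> 0, runoff occurs)
Runoff Q = (P−Ia)²/(P−Ia+S) = (4.328)²/(4.328+10.408) = 449821681/353824100 ≈ 1.271 in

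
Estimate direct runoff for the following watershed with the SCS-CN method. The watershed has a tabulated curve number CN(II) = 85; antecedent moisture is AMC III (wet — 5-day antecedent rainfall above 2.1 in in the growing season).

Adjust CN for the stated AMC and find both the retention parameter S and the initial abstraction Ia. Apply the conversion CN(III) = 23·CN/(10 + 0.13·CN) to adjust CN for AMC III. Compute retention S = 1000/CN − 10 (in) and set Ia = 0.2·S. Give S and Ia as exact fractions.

S = 300/391 in ≈ 0.767 in; Ia = 60/391 in ≈ 0.153 in

CN(III) from CN(II)=85: (23·85)/(10 + 0.13·85) = 39100/421 ≈ 92.874
Max retention: S = 1000/(39100/421) − 10 = 300/391 in (≈ 0.767 in)
Ia = 0.2·(300/391) = 60/391 in ≈ 0.153 in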